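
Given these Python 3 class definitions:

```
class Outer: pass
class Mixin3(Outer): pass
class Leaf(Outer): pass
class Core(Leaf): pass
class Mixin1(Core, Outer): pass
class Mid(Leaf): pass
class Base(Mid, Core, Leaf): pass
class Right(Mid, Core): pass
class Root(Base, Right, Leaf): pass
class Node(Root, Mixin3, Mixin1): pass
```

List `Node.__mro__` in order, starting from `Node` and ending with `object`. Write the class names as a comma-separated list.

L[Node] = Node + merge(L[Root], L[Mixin3], L[Mixin1], [Root Mixin3 Mixin1])
  take Root:  [Root Base Right Mid Core Leaf Outer object] + [Mixin3 Outer object] + [Mixin1 Core Leaf Outer object] + [Root Mixin3 Mixin1]
  take Base:  [Base Right Mid Core Leaf Outer object] + [Mixin3 Outer object] + [Mixin1 Core Leaf Outer object] + [Mixin3 Mixin1]
  take Right:  [Right Mid Core Leaf Outer object] + [Mixin3 Outer object] + [Mixin1 Core Leaf Outer object] + [Mixin3 Mixin1]
  take Mid:  [Mid Core Leaf Outer object] + [Mixin3 Outer object] + [Mixin1 Core Leaf Outer object] + [Mixin3 Mixin1]
  take Mixin3:  [Core Leaf Outer object] + [Mixin3 Outer object] + [Mixin1 Core Leaf Outer object] + [Mixin3 Mixin1]
  take Mixin1:  [Core Leaf Outer object] + [Outer object] + [Mixin1 Core Leaf Outer object] + [Mixin1]
  take Core:  [Core Leaf Outer object] + [Outer object] + [Core Leaf Outer object]
  take Leaf:  [Leaf Outer object] + [Outer object] + [Leaf Outer object]
  take Outer:  [Outer object] + [Outer object] + [Outer object]
  take object:  [object] + [object] + [object]

Node, Root, Base, Right, Mid, Mixin3, Mixin1, Core, Leaf, Outer, object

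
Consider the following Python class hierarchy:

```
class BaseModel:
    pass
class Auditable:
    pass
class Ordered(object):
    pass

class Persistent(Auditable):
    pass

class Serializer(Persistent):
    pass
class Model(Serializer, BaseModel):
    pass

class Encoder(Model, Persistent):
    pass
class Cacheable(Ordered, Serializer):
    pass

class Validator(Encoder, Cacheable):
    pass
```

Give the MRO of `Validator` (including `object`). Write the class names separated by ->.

L[Validator] = Validator + merge(L[Encoder], L[Cacheable], [Encoder Cacheable])
  take Encoder:  [Encoder Model Serializer Persistent Auditable BaseModel object] + [Cacheable Ordered Serializer Persistent Auditable object] + [Encoder Cacheable]
  take Model:  [Model Serializer Persistent Auditable BaseModel object] + [Cacheable Ordered Serializer Persistent Auditable object] + [Cacheable]
  take Cacheable:  [Serializer Persistent Auditable BaseModel object] + [Cacheable Ordered Serializer Persistent Auditable object] + [Cacheable]
  take Ordered:  [Serializer Persistent Auditable BaseModel object] + [Ordered Serializer Persistent Auditable object]
  take Serializer:  [Serializer Persistent Auditable BaseModel object] + [Serializer Persistent Auditable object]
  take Persistent:  [Persistent Auditable BaseModel object] + [Persistent Auditable object]
  take Auditable:  [Auditable BaseModel object] + [Auditable object]
  take BaseModel:  [BaseModel object] + [object]
  take object:  [object] + [object]

Validator -> Encoder -> Model -> Cacheable -> Ordered -> Serializer -> Persistent -> Auditable -> BaseModel -> object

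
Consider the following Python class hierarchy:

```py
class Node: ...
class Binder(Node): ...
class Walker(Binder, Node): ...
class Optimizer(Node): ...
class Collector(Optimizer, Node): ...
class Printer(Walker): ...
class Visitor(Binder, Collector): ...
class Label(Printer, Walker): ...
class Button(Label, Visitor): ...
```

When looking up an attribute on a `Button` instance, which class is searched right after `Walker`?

Visitor

L[Button] = Button + merge(L[Label], L[Visitor], [Label Visitor])
  take Label:  [Label Printer Walker Binder Node object] + [Visitor Binder Collector Optimizer Node object] + [Label Visitor]
  take Printer:  [Printer Walker Binder Node object] + [Visitor Binder Collector Optimizer Node object] + [Visitor]
  take Walker:  [Walker Binder Node object] + [Visitor Binder Collector Optimizer Node object] + [Visitor]
  take Visitor:  [Binder Node object] + [Visitor Binder Collector Optimizer Node object] + [Visitor]
  take Binder:  [Binder Node object] + [Binder Collector Optimizer Node object]
  take Collector:  [Node object] + [Collector Optimizer Node object]
  take Optimizer:  [Node object] + [Optimizer Node object]
  take Node:  [Node object] + [Node object]
  take object:  [object] + [object]
MRO: Button Label Printer Walker Visitor Binder Collector Optimizer Node object
Walker is at position 3; next is Visitor.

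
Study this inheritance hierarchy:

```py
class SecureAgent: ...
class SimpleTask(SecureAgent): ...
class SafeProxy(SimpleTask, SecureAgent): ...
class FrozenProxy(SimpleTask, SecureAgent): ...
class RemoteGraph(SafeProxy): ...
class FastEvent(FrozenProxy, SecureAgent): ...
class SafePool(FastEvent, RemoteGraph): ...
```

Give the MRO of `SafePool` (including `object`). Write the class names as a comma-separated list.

L[SafePool] = SafePool + merge(L[FastEvent], L[RemoteGraph], [FastEvent RemoteGraph])
  take FastEvent:  [FastEvent FrozenProxy SimpleTask SecureAgent object] + [RemoteGraph SafeProxy SimpleTask SecureAgent object] + [FastEvent RemoteGraph]
  take FrozenProxy:  [FrozenProxy SimpleTask SecureAgent object] + [RemoteGraph SafeProxy SimpleTask SecureAgent object] + [RemoteGraph]
  take RemoteGraph:  [SimpleTask SecureAgent object] + [RemoteGraph SafeProxy SimpleTask SecureAgent object] + [RemoteGraph]
  take SafeProxy:  [SimpleTask SecureAgent object] + [SafeProxy SimpleTask SecureAgent object]
  take SimpleTask:  [SimpleTask SecureAgent object] + [SimpleTask SecureAgent object]
  take SecureAgent:  [SecureAgent object] + [SecureAgent object]
  take object:  [object] + [object]

SafePool, FastEvent, FrozenProxy, RemoteGraph, SafeProxy, SimpleTask, SecureAgent, object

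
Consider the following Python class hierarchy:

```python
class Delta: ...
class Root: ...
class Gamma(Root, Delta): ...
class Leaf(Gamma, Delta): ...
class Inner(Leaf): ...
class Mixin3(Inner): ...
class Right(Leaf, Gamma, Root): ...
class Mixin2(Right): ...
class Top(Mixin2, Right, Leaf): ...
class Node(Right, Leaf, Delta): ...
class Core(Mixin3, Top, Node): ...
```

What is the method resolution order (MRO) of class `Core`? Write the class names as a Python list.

[Core, Mixin3, Inner, Top, Mixin2, Node, Right, Leaf, Gamma, Root, Delta, object]

L[Core] = Core + merge(L[Mixin3], L[Top], L[Node], [Mixin3 Top Node])
  take Mixin3:  [Mixin3 Inner Leaf Gamma Root Delta object] + [Top Mixin2 Right Leaf Gamma Root Delta object] + [Node Right Leaf Gamma Root Delta object] + [Mixin3 Top Node]
  take Inner:  [Inner Leaf Gamma Root Delta object] + [Top Mixin2 Right Leaf Gamma Root Delta object] + [Node Right Leaf Gamma Root Delta object] + [Top Node]
  take Top:  [Leaf Gamma Root Delta object] + [Top Mixin2 Right Leaf Gamma Root Delta object] + [Node Right Leaf Gamma Root Delta object] + [Top Node]
  take Mixin2:  [Leaf Gamma Root Delta object] + [Mixin2 Right Leaf Gamma Root Delta object] + [Node Right Leaf Gamma Root Delta object] + [Node]
  take Node:  [Leaf Gamma Root Delta object] + [Right Leaf Gamma Root Delta object] + [Node Right Leaf Gamma Root Delta object] + [Node]
  take Right:  [Leaf Gamma Root Delta object] + [Right Leaf Gamma Root Delta object] + [Right Leaf Gamma Root Delta object]
  take Leaf:  [Leaf Gamma Root Delta object] + [Leaf Gamma Root Delta object] + [Leaf Gamma Root Delta object]
  take Gamma:  [Gamma Root Delta object] + [Gamma Root Delta object] + [Gamma Root Delta object]
  take Root:  [Root Delta object] + [Root Delta object] + [Root Delta object]
  take Delta:  [Delta object] + [Delta object] + [Delta object]
  take object:  [object] + [object] + [object]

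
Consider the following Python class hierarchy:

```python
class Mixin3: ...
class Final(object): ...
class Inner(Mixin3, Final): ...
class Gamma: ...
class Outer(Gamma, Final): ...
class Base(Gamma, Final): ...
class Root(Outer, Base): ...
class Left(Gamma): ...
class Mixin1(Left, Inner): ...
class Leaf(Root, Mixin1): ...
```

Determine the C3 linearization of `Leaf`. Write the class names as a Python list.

L[Leaf] = Leaf + merge(L[Root], L[Mixin1], [Root Mixin1])
  take Root:  [Root Outer Base Gamma Final object] + [Mixin1 Left Gamma Inner Mixin3 Final object] + [Root Mixin1]
  take Outer:  [Outer Base Gamma Final object] + [Mixin1 Left Gamma Inner Mixin3 Final object] + [Mixin1]
  take Base:  [Base Gamma Final object] + [Mixin1 Left Gamma Inner Mixin3 Final object] + [Mixin1]
  take Mixin1:  [Gamma Final object] + [Mixin1 Left Gamma Inner Mixin3 Final object] + [Mixin1]
  take Left:  [Gamma Final object] + [Left Gamma Inner Mixin3 Final object]
  take Gamma:  [Gamma Final object] + [Gamma Inner Mixin3 Final object]
  take Inner:  [Final object] + [Inner Mixin3 Final object]
  take Mixin3:  [Final object] + [Mixin3 Final object]
  take Final:  [Final object] + [Final object]
  take object:  [object] + [object]

[Leaf, Root, Outer, Base, Mixin1, Left, Gamma, Inner, Mixin3, Final, object]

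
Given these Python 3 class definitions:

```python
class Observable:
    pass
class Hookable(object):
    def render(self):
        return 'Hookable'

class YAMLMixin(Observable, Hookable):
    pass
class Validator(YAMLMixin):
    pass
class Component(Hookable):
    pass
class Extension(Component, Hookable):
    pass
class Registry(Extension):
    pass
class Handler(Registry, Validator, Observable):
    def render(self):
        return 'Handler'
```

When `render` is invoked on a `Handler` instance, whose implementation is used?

Handler

L[Handler] = Handler + merge(L[Registry], L[Validator], L[Observable], [Registry Validator Observable])
  take Registry:  [Registry Extension Component Hookable object] + [Validator YAMLMixin Observable Hookable object] + [Observable object] + [Registry Validator Observable]
  take Extension:  [Extension Component Hookable object] + [Validator YAMLMixin Observable Hookable object] + [Observable object] + [Validator Observable]
  take Component:  [Component Hookable object] + [Validator YAMLMixin Observable Hookable object] + [Observable object] + [Validator Observable]
  take Validator:  [Hookable object] + [Validator YAMLMixin Observable Hookable object] + [Observable object] + [Validator Observable]
  take YAMLMixin:  [Hookable object] + [YAMLMixin Observable Hookable object] + [Observable object] + [Observable]
  take Observable:  [Hookable object] + [Observable Hookable object] + [Observable object] + [Observable]
  take Hookable:  [Hookable object] + [Hookable object] + [object]
  take object:  [object] + [object] + [object]
MRO: Handler Registry Extension Component Validator YAMLMixin Observable Hookable object
render is defined in: Handler, Hookable. First along the MRO is Handler.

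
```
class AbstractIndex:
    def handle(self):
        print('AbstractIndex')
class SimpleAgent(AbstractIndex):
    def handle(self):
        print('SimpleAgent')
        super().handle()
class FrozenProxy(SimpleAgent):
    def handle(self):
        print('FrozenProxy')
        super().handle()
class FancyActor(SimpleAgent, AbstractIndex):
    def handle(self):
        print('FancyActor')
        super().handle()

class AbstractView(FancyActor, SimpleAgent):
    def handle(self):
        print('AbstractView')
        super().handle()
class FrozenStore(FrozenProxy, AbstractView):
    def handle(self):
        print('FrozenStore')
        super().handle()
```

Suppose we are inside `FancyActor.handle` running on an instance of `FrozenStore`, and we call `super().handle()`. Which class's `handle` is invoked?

L[FrozenStore] = FrozenStore + merge(L[FrozenProxy], L[AbstractView], [FrozenProxy AbstractView])
  take FrozenProxy:  [FrozenProxy SimpleAgent AbstractIndex object] + [AbstractView FancyActor SimpleAgent AbstractIndex object] + [FrozenProxy AbstractView]
  take AbstractView:  [SimpleAgent AbstractIndex object] + [AbstractView FancyActor SimpleAgent AbstractIndex object] + [AbstractView]
  take FancyActor:  [SimpleAgent AbstractIndex object] + [FancyActor SimpleAgent AbstractIndex object]
  take SimpleAgent:  [SimpleAgent AbstractIndex object] + [SimpleAgent AbstractIndex object]
  take AbstractIndex:  [AbstractIndex object] + [AbstractIndex object]
  take object:  [object] + [object]
MRO: FrozenStore FrozenProxy AbstractView FancyActor SimpleAgent AbstractIndex object
super() in FancyActor.handle on a FrozenStore instance goes to the class after FancyActor in FrozenStore's MRO: SimpleAgent.

SimpleAgent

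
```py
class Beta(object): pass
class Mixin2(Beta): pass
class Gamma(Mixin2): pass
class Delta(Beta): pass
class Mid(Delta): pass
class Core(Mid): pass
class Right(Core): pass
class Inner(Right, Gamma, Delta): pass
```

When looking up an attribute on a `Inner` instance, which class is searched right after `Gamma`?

L[Inner] = Inner + merge(L[Right], L[Gamma], L[Delta], [Right Gamma Delta])
  take Right:  [Right Core Mid Delta Beta object] + [Gamma Mixin2 Beta object] + [Delta Beta object] + [Right Gamma Delta]
  take Core:  [Core Mid Delta Beta object] + [Gamma Mixin2 Beta object] + [Delta Beta object] + [Gamma Delta]
  take Mid:  [Mid Delta Beta object] + [Gamma Mixin2 Beta object] + [Delta Beta object] + [Gamma Delta]
  take Gamma:  [Delta Beta object] + [Gamma Mixin2 Beta object] + [Delta Beta object] + [Gamma Delta]
  take Delta:  [Delta Beta object] + [Mixin2 Beta object] + [Delta Beta object] + [Delta]
  take Mixin2:  [Beta object] + [Mixin2 Beta object] + [Beta object]
  take Beta:  [Beta object] + [Beta object] + [Beta object]
  take object:  [object] + [object] + [object]
MRO: Inner Right Core Mid Gamma Delta Mixin2 Beta object
Gamma is at position 4; next is Delta.

Delta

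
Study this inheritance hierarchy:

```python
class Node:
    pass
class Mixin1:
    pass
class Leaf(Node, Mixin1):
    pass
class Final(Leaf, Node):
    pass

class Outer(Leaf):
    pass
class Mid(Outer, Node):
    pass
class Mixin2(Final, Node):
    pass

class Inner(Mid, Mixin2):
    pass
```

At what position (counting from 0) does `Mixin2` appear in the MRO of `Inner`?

L[Inner] = Inner + merge(L[Mid], L[Mixin2], [Mid Mixin2])
  take Mid:  [Mid Outer Leaf Node Mixin1 object] + [Mixin2 Final Leaf Node Mixin1 object] + [Mid Mixin2]
  take Outer:  [Outer Leaf Node Mixin1 object] + [Mixin2 Final Leaf Node Mixin1 object] + [Mixin2]
  take Mixin2:  [Leaf Node Mixin1 object] + [Mixin2 Final Leaf Node Mixin1 object] + [Mixin2]
  take Final:  [Leaf Node Mixin1 object] + [Final Leaf Node Mixin1 object]
  take Leaf:  [Leaf Node Mixin1 object] + [Leaf Node Mixin1 object]
  take Node:  [Node Mixin1 object] + [Node Mixin1 object]
  take Mixin1:  [Mixin1 object] + [Mixin1 object]
  take object:  [object] + [object]
MRO: Inner Mid Outer Mixin2 Final Leaf Node Mixin1 object
Mixin2 sits at index 3.

3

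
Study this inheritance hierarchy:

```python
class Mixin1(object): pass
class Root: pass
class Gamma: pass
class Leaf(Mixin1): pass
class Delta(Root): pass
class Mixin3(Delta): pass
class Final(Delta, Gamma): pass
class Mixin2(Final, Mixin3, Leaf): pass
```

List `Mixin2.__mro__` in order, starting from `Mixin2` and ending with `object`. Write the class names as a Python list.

L[Mixin2] = Mixin2 + merge(L[Final], L[Mixin3], L[Leaf], [Final Mixin3 Leaf])
  take Final:  [Final Delta Root Gamma object] + [Mixin3 Delta Root object] + [Leaf Mixin1 object] + [Final Mixin3 Leaf]
  take Mixin3:  [Delta Root Gamma object] + [Mixin3 Delta Root object] + [Leaf Mixin1 object] + [Mixin3 Leaf]
  take Delta:  [Delta Root Gamma object] + [Delta Root object] + [Leaf Mixin1 object] + [Leaf]
  take Root:  [Root Gamma object] + [Root object] + [Leaf Mixin1 object] + [Leaf]
  take Gamma:  [Gamma object] + [object] + [Leaf Mixin1 object] + [Leaf]
  take Leaf:  [object] + [object] + [Leaf Mixin1 object] + [Leaf]
  take Mixin1:  [object] + [object] + [Mixin1 object]
  take object:  [object] + [object] + [object]

[Mixin2, Final, Mixin3, Delta, Root, Gamma, Leaf, Mixin1, object]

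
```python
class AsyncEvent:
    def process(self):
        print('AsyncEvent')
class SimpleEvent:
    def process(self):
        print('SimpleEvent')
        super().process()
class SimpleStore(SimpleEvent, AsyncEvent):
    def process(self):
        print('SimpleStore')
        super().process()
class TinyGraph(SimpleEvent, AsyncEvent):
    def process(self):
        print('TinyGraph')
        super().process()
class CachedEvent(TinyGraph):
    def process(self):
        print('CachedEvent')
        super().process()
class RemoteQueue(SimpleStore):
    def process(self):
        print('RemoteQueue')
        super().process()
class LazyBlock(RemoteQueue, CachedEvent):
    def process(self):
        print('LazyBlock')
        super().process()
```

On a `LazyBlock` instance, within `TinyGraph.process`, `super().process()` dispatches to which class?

L[LazyBlock] = LazyBlock + merge(L[RemoteQueue], L[CachedEvent], [RemoteQueue CachedEvent])
  take RemoteQueue:  [RemoteQueue SimpleStore SimpleEvent AsyncEvent object] + [CachedEvent TinyGraph SimpleEvent AsyncEvent object] + [RemoteQueue CachedEvent]
  take SimpleStore:  [SimpleStore SimpleEvent AsyncEvent object] + [CachedEvent TinyGraph SimpleEvent AsyncEvent object] + [CachedEvent]
  take CachedEvent:  [SimpleEvent AsyncEvent object] + [CachedEvent TinyGraph SimpleEvent AsyncEvent object] + [CachedEvent]
  take TinyGraph:  [SimpleEvent AsyncEvent object] + [TinyGraph SimpleEvent AsyncEvent object]
  take SimpleEvent:  [SimpleEvent AsyncEvent object] + [SimpleEvent AsyncEvent object]
  take AsyncEvent:  [AsyncEvent object] + [AsyncEvent object]
  take object:  [object] + [object]
MRO: LazyBlock RemoteQueue SimpleStore CachedEvent TinyGraph SimpleEvent AsyncEvent object
super() in TinyGraph.process on a LazyBlock instance goes to the class after TinyGraph in LazyBlock's MRO: SimpleEvent.

SimpleEvent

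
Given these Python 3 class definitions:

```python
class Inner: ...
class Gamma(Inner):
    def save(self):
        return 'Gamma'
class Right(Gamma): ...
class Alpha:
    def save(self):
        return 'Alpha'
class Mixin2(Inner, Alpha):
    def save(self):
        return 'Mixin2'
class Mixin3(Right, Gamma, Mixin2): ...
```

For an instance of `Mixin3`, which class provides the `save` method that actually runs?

Gamma

L[Mixin3] = Mixin3 + merge(L[Right], L[Gamma], L[Mixin2], [Right Gamma Mixin2])
  take Right:  [Right Gamma Inner object] + [Gamma Inner object] + [Mixin2 Inner Alpha object] + [Right Gamma Mixin2]
  take Gamma:  [Gamma Inner object] + [Gamma Inner object] + [Mixin2 Inner Alpha object] + [Gamma Mixin2]
  take Mixin2:  [Inner object] + [Inner object] + [Mixin2 Inner Alpha object] + [Mixin2]
  take Inner:  [Inner object] + [Inner object] + [Inner Alpha object]
  take Alpha:  [object] + [object] + [Alpha object]
  take object:  [object] + [object] + [object]
MRO: Mixin3 Right Gamma Mixin2 Inner Alpha object
save is defined in: Alpha, Gamma, Mixin2. First along the MRO is Gamma.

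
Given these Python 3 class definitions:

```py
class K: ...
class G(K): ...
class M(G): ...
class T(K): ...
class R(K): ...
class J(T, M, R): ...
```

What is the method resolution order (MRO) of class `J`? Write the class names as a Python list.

[J, T, M, G, R, K, object]

L[J] = J + merge(L[T], L[M], L[R], [T M R])
  take T:  [T K object] + [M G K object] + [R K object] + [T M R]
  take M:  [K object] + [M G K object] + [R K object] + [M R]
  take G:  [K object] + [G K object] + [R K object] + [R]
  take R:  [K object] + [K object] + [R K object] + [R]
  take K:  [K object] + [K object] + [K object]
  take object:  [object] + [object] + [object]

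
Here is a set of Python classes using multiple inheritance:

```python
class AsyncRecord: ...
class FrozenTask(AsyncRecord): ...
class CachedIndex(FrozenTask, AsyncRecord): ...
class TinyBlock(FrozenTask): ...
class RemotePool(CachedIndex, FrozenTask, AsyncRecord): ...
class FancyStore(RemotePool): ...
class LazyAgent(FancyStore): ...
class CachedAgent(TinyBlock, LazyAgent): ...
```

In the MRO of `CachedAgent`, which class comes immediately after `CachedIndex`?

L[CachedAgent] = CachedAgent + merge(L[TinyBlock], L[LazyAgent], [TinyBlock LazyAgent])
  take TinyBlock:  [TinyBlock FrozenTask AsyncRecord object] + [LazyAgent FancyStore RemotePool CachedIndex FrozenTask AsyncRecord object] + [TinyBlock LazyAgent]
  take LazyAgent:  [FrozenTask AsyncRecord object] + [LazyAgent FancyStore RemotePool CachedIndex FrozenTask AsyncRecord object] + [LazyAgent]
  take FancyStore:  [FrozenTask AsyncRecord object] + [FancyStore RemotePool CachedIndex FrozenTask AsyncRecord object]
  take RemotePool:  [FrozenTask AsyncRecord object] + [RemotePool CachedIndex FrozenTask AsyncRecord object]
  take CachedIndex:  [FrozenTask AsyncRecord object] + [CachedIndex FrozenTask AsyncRecord object]
  take FrozenTask:  [FrozenTask AsyncRecord object] + [FrozenTask AsyncRecord object]
  take AsyncRecord:  [AsyncRecord object] + [AsyncRecord object]
  take object:  [object] + [object]
MRO: CachedAgent TinyBlock LazyAgent FancyStore RemotePool CachedIndex FrozenTask AsyncRecord object
CachedIndex is at position 5; next is FrozenTask.

FrozenTask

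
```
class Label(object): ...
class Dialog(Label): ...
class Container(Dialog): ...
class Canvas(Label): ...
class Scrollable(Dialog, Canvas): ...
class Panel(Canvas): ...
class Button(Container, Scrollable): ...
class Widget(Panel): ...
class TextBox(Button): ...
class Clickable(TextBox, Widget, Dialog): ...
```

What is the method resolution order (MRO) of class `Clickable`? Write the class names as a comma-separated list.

L[Clickable] = Clickable + merge(L[TextBox], L[Widget], L[Dialog], [TextBox Widget Dialog])
  take TextBox:  [TextBox Button Container Scrollable Dialog Canvas Label object] + [Widget Panel Canvas Label object] + [Dialog Label object] + [TextBox Widget Dialog]
  take Button:  [Button Container Scrollable Dialog Canvas Label object] + [Widget Panel Canvas Label object] + [Dialog Label object] + [Widget Dialog]
  take Container:  [Container Scrollable Dialog Canvas Label object] + [Widget Panel Canvas Label object] + [Dialog Label object] + [Widget Dialog]
  take Scrollable:  [Scrollable Dialog Canvas Label object] + [Widget Panel Canvas Label object] + [Dialog Label object] + [Widget Dialog]
  take Widget:  [Dialog Canvas Label object] + [Widget Panel Canvas Label object] + [Dialog Label object] + [Widget Dialog]
  take Dialog:  [Dialog Canvas Label object] + [Panel Canvas Label object] + [Dialog Label object] + [Dialog]
  take Panel:  [Canvas Label object] + [Panel Canvas Label object] + [Label object]
  take Canvas:  [Canvas Label object] + [Canvas Label object] + [Label object]
  take Label:  [Label object] + [Label object] + [Label object]
  take object:  [object] + [object] + [object]

Clickable, TextBox, Button, Container, Scrollable, Widget, Dialog, Panel, Canvas, Label, object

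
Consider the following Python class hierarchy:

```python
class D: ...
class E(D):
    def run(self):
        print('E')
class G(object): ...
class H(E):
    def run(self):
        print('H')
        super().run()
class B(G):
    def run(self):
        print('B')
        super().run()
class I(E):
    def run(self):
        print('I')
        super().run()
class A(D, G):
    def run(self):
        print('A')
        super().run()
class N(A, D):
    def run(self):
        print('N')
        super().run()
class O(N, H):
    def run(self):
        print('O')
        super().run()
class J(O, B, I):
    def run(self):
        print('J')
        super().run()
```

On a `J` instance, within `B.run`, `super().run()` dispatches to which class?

L[J] = J + merge(L[O], L[B], L[I], [O B I])
  take O:  [O N A H E D G object] + [B G object] + [I E D object] + [O B I]
  take N:  [N A H E D G object] + [B G object] + [I E D object] + [B I]
  take A:  [A H E D G object] + [B G object] + [I E D object] + [B I]
  take H:  [H E D G object] + [B G object] + [I E D object] + [B I]
  take B:  [E D G object] + [B G object] + [I E D object] + [B I]
  take I:  [E D G object] + [G object] + [I E D object] + [I]
  take E:  [E D G object] + [G object] + [E D object]
  take D:  [D G object] + [G object] + [D object]
  take G:  [G object] + [G object] + [object]
  take object:  [object] + [object] + [object]
MRO: J O N A H B I E D G object
super() in B.run on a J instance goes to the class after B in J's MRO: I.

I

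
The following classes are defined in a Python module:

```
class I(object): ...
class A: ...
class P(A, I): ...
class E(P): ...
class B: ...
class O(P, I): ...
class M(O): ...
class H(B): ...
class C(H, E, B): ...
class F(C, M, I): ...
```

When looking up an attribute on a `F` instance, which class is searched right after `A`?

L[F] = F + merge(L[C], L[M], L[I], [C M I])
  take C:  [C H E B P A I object] + [M O P A I object] + [I object] + [C M I]
  take H:  [H E B P A I object] + [M O P A I object] + [I object] + [M I]
  take E:  [E B P A I object] + [M O P A I object] + [I object] + [M I]
  take B:  [B P A I object] + [M O P A I object] + [I object] + [M I]
  take M:  [P A I object] + [M O P A I object] + [I object] + [M I]
  take O:  [P A I object] + [O P A I object] + [I object] + [I]
  take P:  [P A I object] + [P A I object] + [I object] + [I]
  take A:  [A I object] + [A I object] + [I object] + [I]
  take I:  [I object] + [I object] + [I object] + [I]
  take object:  [object] + [object] + [object]
MRO: F C H E B M O P A I object
A is at position 8; next is I.

I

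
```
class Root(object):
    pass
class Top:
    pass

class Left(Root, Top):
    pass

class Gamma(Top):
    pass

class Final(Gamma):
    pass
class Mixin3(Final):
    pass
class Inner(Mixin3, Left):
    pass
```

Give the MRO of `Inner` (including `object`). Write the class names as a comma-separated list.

Inner, Mixin3, Final, Gamma, Left, Root, Top, object

L[Inner] = Inner + merge(L[Mixin3], L[Left], [Mixin3 Left])
  take Mixin3:  [Mixin3 Final Gamma Top object] + [Left Root Top object] + [Mixin3 Left]
  take Final:  [Final Gamma Top object] + [Left Root Top object] + [Left]
  take Gamma:  [Gamma Top object] + [Left Root Top object] + [Left]
  take Left:  [Top object] + [Left Root Top object] + [Left]
  take Root:  [Top object] + [Root Top object]
  take Top:  [Top object] + [Top object]
  take object:  [object] + [object]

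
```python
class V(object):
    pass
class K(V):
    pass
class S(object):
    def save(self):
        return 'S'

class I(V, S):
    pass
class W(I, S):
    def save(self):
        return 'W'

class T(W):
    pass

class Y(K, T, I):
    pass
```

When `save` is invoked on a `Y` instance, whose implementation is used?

L[Y] = Y + merge(L[K], L[T], L[I], [K T I])
  take K:  [K V object] + [T W I V S object] + [I V S object] + [K T I]
  take T:  [V object] + [T W I V S object] + [I V S object] + [T I]
  take W:  [V object] + [W I V S object] + [I V S object] + [I]
  take I:  [V object] + [I V S object] + [I V S object] + [I]
  take V:  [V object] + [V S object] + [V S object]
  take S:  [object] + [S object] + [S object]
  take object:  [object] + [object] + [object]
MRO: Y K T W I V S object
save is defined in: S, W. First along the MRO is W.

W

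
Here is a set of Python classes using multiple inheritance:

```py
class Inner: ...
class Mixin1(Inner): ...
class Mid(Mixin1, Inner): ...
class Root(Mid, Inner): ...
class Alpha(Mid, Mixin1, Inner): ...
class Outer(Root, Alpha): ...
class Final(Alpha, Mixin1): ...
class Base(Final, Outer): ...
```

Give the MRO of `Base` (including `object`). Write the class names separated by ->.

L[Base] = Base + merge(L[Final], L[Outer], [Final Outer])
  take Final:  [Final Alpha Mid Mixin1 Inner object] + [Outer Root Alpha Mid Mixin1 Inner object] + [Final Outer]
  take Outer:  [Alpha Mid Mixin1 Inner object] + [Outer Root Alpha Mid Mixin1 Inner object] + [Outer]
  take Root:  [Alpha Mid Mixin1 Inner object] + [Root Alpha Mid Mixin1 Inner object]
  take Alpha:  [Alpha Mid Mixin1 Inner object] + [Alpha Mid Mixin1 Inner object]
  take Mid:  [Mid Mixin1 Inner object] + [Mid Mixin1 Inner object]
  take Mixin1:  [Mixin1 Inner object] + [Mixin1 Inner object]
  take Inner:  [Inner object] + [Inner object]
  take object:  [object] + [object]

Base -> Final -> Outer -> Root -> Alpha -> Mid -> Mixin1 -> Inner -> object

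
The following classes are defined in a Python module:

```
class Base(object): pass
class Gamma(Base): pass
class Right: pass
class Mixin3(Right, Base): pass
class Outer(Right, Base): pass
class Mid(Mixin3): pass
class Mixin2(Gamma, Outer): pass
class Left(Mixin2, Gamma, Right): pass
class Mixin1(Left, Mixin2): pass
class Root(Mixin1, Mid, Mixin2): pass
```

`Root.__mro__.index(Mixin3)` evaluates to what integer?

L[Root] = Root + merge(L[Mixin1], L[Mid], L[Mixin2], [Mixin1 Mid Mixin2])
  take Mixin1:  [Mixin1 Left Mixin2 Gamma Outer Right Base object] + [Mid Mixin3 Right Base object] + [Mixin2 Gamma Outer Right Base object] + [Mixin1 Mid Mixin2]
  take Left:  [Left Mixin2 Gamma Outer Right Base object] + [Mid Mixin3 Right Base object] + [Mixin2 Gamma Outer Right Base object] + [Mid Mixin2]
  take Mid:  [Mixin2 Gamma Outer Right Base object] + [Mid Mixin3 Right Base object] + [Mixin2 Gamma Outer Right Base object] + [Mid Mixin2]
  take Mixin2:  [Mixin2 Gamma Outer Right Base object] + [Mixin3 Right Base object] + [Mixin2 Gamma Outer Right Base object] + [Mixin2]
  take Gamma:  [Gamma Outer Right Base object] + [Mixin3 Right Base object] + [Gamma Outer Right Base object]
  take Outer:  [Outer Right Base object] + [Mixin3 Right Base object] + [Outer Right Base object]
  take Mixin3:  [Right Base object] + [Mixin3 Right Base object] + [Right Base object]
  take Right:  [Right Base object] + [Right Base object] + [Right Base object]
  take Base:  [Base object] + [Base object] + [Base object]
  take object:  [object] + [object] + [object]
MRO: Root Mixin1 Left Mid Mixin2 Gamma Outer Mixin3 Right Base object
Mixin3 sits at index 7.

7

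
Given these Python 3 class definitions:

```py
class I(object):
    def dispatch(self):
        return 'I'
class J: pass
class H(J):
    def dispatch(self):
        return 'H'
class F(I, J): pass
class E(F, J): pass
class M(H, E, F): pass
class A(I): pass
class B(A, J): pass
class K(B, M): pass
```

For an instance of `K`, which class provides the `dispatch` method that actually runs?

H

L[K] = K + merge(L[B], L[M], [B M])
  take B:  [B A I J object] + [M H E F I J object] + [B M]
  take A:  [A I J object] + [M H E F I J object] + [M]
  take M:  [I J object] + [M H E F I J object] + [M]
  take H:  [I J object] + [H E F I J object]
  take E:  [I J object] + [E F I J object]
  take F:  [I J object] + [F I J object]
  take I:  [I J object] + [I J object]
  take J:  [J object] + [J object]
  take object:  [object] + [object]
MRO: K B A M H E F I J object
dispatch is defined in: H, I. First along the MRO is H.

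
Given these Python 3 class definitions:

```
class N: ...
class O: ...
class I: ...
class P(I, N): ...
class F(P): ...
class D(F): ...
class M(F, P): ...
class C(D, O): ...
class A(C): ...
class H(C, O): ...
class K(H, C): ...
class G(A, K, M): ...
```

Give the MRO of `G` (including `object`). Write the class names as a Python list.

[G, A, K, H, C, D, M, F, P, I, N, O, object]

L[G] = G + merge(L[A], L[K], L[M], [A K M])
  take A:  [A C D F P I N O object] + [K H C D F P I N O object] + [M F P I N object] + [A K M]
  take K:  [C D F P I N O object] + [K H C D F P I N O object] + [M F P I N object] + [K M]
  take H:  [C D F P I N O object] + [H C D F P I N O object] + [M F P I N object] + [M]
  take C:  [C D F P I N O object] + [C D F P I N O object] + [M F P I N object] + [M]
  take D:  [D F P I N O object] + [D F P I N O object] + [M F P I N object] + [M]
  take M:  [F P I N O object] + [F P I N O object] + [M F P I N object] + [M]
  take F:  [F P I N O object] + [F P I N O object] + [F P I N object]
  take P:  [P I N O object] + [P I N O object] + [P I N object]
  take I:  [I N O object] + [I N O object] + [I N object]
  take N:  [N O object] + [N O object] + [N object]
  take O:  [O object] + [O object] + [object]
  take object:  [object] + [object] + [object]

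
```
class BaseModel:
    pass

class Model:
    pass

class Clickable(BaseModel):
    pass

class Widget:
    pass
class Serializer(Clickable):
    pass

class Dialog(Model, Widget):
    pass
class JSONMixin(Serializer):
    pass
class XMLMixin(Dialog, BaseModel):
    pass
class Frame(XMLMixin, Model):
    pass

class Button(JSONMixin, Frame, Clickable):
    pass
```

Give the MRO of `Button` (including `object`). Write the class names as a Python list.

L[Button] = Button + merge(L[JSONMixin], L[Frame], L[Clickable], [JSONMixin Frame Clickable])
  take JSONMixin:  [JSONMixin Serializer Clickable BaseModel object] + [Frame XMLMixin Dialog Model Widget BaseModel object] + [Clickable BaseModel object] + [JSONMixin Frame Clickable]
  take Serializer:  [Serializer Clickable BaseModel object] + [Frame XMLMixin Dialog Model Widget BaseModel object] + [Clickable BaseModel object] + [Frame Clickable]
  take Frame:  [Clickable BaseModel object] + [Frame XMLMixin Dialog Model Widget BaseModel object] + [Clickable BaseModel object] + [Frame Clickable]
  take Clickable:  [Clickable BaseModel object] + [XMLMixin Dialog Model Widget BaseModel object] + [Clickable BaseModel object] + [Clickable]
  take XMLMixin:  [BaseModel object] + [XMLMixin Dialog Model Widget BaseModel object] + [BaseModel object]
  take Dialog:  [BaseModel object] + [Dialog Model Widget BaseModel object] + [BaseModel object]
  take Model:  [BaseModel object] + [Model Widget BaseModel object] + [BaseModel object]
  take Widget:  [BaseModel object] + [Widget BaseModel object] + [BaseModel object]
  take BaseModel:  [BaseModel object] + [BaseModel object] + [BaseModel object]
  take object:  [object] + [object] + [object]

[Button, JSONMixin, Serializer, Frame, Clickable, XMLMixin, Dialog, Model, Widget, BaseModel, object]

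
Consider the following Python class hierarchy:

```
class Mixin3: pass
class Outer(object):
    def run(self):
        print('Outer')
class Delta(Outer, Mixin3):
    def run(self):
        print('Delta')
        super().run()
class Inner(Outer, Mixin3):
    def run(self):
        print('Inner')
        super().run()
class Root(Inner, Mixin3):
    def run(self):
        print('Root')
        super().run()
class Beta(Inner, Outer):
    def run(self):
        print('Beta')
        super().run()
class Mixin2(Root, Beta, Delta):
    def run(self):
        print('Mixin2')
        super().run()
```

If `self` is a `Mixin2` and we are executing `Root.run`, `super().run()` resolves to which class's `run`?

Beta

L[Mixin2] = Mixin2 + merge(L[Root], L[Beta], L[Delta], [Root Beta Delta])
  take Root:  [Root Inner Outer Mixin3 object] + [Beta Inner Outer Mixin3 object] + [Delta Outer Mixin3 object] + [Root Beta Delta]
  take Beta:  [Inner Outer Mixin3 object] + [Beta Inner Outer Mixin3 object] + [Delta Outer Mixin3 object] + [Beta Delta]
  take Inner:  [Inner Outer Mixin3 object] + [Inner Outer Mixin3 object] + [Delta Outer Mixin3 object] + [Delta]
  take Delta:  [Outer Mixin3 object] + [Outer Mixin3 object] + [Delta Outer Mixin3 object] + [Delta]
  take Outer:  [Outer Mixin3 object] + [Outer Mixin3 object] + [Outer Mixin3 object]
  take Mixin3:  [Mixin3 object] + [Mixin3 object] + [Mixin3 object]
  take object:  [object] + [object] + [object]
MRO: Mixin2 Root Beta Inner Delta Outer Mixin3 object
super() in Root.run on a Mixin2 instance goes to the class after Root in Mixin2's MRO: Beta.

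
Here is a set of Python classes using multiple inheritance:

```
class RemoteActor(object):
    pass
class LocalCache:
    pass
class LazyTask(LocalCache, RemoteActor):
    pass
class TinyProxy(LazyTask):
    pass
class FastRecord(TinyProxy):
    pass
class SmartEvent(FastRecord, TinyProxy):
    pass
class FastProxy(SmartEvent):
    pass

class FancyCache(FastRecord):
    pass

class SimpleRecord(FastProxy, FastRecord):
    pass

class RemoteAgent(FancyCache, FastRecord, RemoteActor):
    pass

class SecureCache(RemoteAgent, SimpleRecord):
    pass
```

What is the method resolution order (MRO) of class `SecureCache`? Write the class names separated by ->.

SecureCache -> RemoteAgent -> FancyCache -> SimpleRecord -> FastProxy -> SmartEvent -> FastRecord -> TinyProxy -> LazyTask -> LocalCache -> RemoteActor -> object

L[SecureCache] = SecureCache + merge(L[RemoteAgent], L[SimpleRecord], [RemoteAgent SimpleRecord])
  take RemoteAgent:  [RemoteAgent FancyCache FastRecord TinyProxy LazyTask LocalCache RemoteActor object] + [SimpleRecord FastProxy SmartEvent FastRecord TinyProxy LazyTask LocalCache RemoteActor object] + [RemoteAgent SimpleRecord]
  take FancyCache:  [FancyCache FastRecord TinyProxy LazyTask LocalCache RemoteActor object] + [SimpleRecord FastProxy SmartEvent FastRecord TinyProxy LazyTask LocalCache RemoteActor object] + [SimpleRecord]
  take SimpleRecord:  [FastRecord TinyProxy LazyTask LocalCache RemoteActor object] + [SimpleRecord FastProxy SmartEvent FastRecord TinyProxy LazyTask LocalCache RemoteActor object] + [SimpleRecord]
  take FastProxy:  [FastRecord TinyProxy LazyTask LocalCache RemoteActor object] + [FastProxy SmartEvent FastRecord TinyProxy LazyTask LocalCache RemoteActor object]
  take SmartEvent:  [FastRecord TinyProxy LazyTask LocalCache RemoteActor object] + [SmartEvent FastRecord TinyProxy LazyTask LocalCache RemoteActor object]
  take FastRecord:  [FastRecord TinyProxy LazyTask LocalCache RemoteActor object] + [FastRecord TinyProxy LazyTask LocalCache RemoteActor object]
  take TinyProxy:  [TinyProxy LazyTask LocalCache RemoteActor object] + [TinyProxy LazyTask LocalCache RemoteActor object]
  take LazyTask:  [LazyTask LocalCache RemoteActor object] + [LazyTask LocalCache RemoteActor object]
  take LocalCache:  [LocalCache RemoteActor object] + [LocalCache RemoteActor object]
  take RemoteActor:  [RemoteActor object] + [RemoteActor object]
  take object:  [object] + [object]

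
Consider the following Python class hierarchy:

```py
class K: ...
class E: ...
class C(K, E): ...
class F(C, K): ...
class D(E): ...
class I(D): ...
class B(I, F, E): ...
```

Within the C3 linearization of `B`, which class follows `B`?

I

L[B] = B + merge(L[I], L[F], L[E], [I F E])
  take I:  [I D E object] + [F C K E object] + [E object] + [I F E]
  take D:  [D E object] + [F C K E object] + [E object] + [F E]
  take F:  [E object] + [F C K E object] + [E object] + [F E]
  take C:  [E object] + [C K E object] + [E object] + [E]
  take K:  [E object] + [K E object] + [E object] + [E]
  take E:  [E object] + [E object] + [E object] + [E]
  take object:  [object] + [object] + [object]
MRO: B I D F C K E object
B is at position 0; next is I.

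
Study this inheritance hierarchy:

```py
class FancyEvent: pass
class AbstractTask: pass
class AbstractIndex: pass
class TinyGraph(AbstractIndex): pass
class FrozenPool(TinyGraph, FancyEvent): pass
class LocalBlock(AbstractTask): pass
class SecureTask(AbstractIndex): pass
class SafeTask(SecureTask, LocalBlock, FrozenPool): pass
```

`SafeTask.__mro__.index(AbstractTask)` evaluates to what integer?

L[SafeTask] = SafeTask + merge(L[SecureTask], L[LocalBlock], L[FrozenPool], [SecureTask LocalBlock FrozenPool])
  take SecureTask:  [SecureTask AbstractIndex object] + [LocalBlock AbstractTask object] + [FrozenPool TinyGraph AbstractIndex FancyEvent object] + [SecureTask LocalBlock FrozenPool]
  take LocalBlock:  [AbstractIndex object] + [LocalBlock AbstractTask object] + [FrozenPool TinyGraph AbstractIndex FancyEvent object] + [LocalBlock FrozenPool]
  take AbstractTask:  [AbstractIndex object] + [AbstractTask object] + [FrozenPool TinyGraph AbstractIndex FancyEvent object] + [FrozenPool]
  take FrozenPool:  [AbstractIndex object] + [object] + [FrozenPool TinyGraph AbstractIndex FancyEvent object] + [FrozenPool]
  take TinyGraph:  [AbstractIndex object] + [object] + [TinyGraph AbstractIndex FancyEvent object]
  take AbstractIndex:  [AbstractIndex object] + [object] + [AbstractIndex FancyEvent object]
  take FancyEvent:  [object] + [object] + [FancyEvent object]
  take object:  [object] + [object] + [object]
MRO: SafeTask SecureTask LocalBlock AbstractTask FrozenPool TinyGraph AbstractIndex FancyEvent object
AbstractTask sits at index 3.

3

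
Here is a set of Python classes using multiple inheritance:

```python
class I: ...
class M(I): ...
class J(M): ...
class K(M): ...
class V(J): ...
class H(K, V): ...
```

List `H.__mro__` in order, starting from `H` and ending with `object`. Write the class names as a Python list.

[H, K, V, J, M, I, object]

L[H] = H + merge(L[K], L[V], [K V])
  take K:  [K M I object] + [V J M I object] + [K V]
  take V:  [M I object] + [V J M I object] + [V]
  take J:  [M I object] + [J M I object]
  take M:  [M I object] + [M I object]
  take I:  [I object] + [I object]
  take object:  [object] + [object]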